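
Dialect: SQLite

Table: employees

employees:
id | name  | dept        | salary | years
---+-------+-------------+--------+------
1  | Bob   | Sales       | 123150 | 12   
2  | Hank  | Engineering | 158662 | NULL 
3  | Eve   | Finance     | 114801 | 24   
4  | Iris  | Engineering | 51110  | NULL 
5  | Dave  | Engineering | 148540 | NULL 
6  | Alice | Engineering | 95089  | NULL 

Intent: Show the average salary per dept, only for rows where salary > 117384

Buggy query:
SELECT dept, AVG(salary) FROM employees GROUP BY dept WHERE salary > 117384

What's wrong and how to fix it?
Bug: WHERE cannot follow GROUP BY

Fix: Place WHERE between FROM and GROUP BY

Corrected query:
SELECT dept, AVG(salary) FROM employees WHERE salary > 117384 GROUP BY dept

Result:
dept        | AVG(salary)
------------+------------
Engineering | 153601     
Sales       | 123150     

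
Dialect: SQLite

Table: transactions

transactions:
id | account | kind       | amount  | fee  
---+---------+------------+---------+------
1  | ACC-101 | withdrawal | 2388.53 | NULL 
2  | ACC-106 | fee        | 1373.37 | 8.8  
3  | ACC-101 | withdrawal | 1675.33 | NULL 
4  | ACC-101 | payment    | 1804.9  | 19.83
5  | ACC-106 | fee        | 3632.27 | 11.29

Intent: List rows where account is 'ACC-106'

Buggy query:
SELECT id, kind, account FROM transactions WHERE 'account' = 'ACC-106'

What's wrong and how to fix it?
Bug: Single quotes denote string literals in SQL; the column name is being compared as a constant string

Fix: Reference the column as account without single quotes

Corrected query:
SELECT id, kind, account FROM transactions WHERE account = 'ACC-106'

Result:
id | kind | account
---+------+--------
2  | fee  | ACC-106
5  | fee  | ACC-106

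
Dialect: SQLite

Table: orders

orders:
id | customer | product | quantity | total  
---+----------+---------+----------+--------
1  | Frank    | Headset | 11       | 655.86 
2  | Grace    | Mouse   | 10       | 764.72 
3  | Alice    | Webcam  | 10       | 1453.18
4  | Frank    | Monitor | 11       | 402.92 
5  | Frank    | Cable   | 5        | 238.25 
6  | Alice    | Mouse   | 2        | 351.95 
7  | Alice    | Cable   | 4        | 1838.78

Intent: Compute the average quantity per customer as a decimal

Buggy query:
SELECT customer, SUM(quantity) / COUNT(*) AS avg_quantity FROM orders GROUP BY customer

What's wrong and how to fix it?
Bug: Both operands are integers, so '/' performs integer division and truncates

Fix: Cast one side to REAL so the division keeps the fractional part

Corrected query:
SELECT customer, SUM(quantity) * 1.0 / COUNT(*) AS avg_quantity FROM orders GROUP BY customer

Result:
customer | avg_quantity
---------+-------------
Alice    | 5.333333    
Frank    | 9           
Grace    | 10          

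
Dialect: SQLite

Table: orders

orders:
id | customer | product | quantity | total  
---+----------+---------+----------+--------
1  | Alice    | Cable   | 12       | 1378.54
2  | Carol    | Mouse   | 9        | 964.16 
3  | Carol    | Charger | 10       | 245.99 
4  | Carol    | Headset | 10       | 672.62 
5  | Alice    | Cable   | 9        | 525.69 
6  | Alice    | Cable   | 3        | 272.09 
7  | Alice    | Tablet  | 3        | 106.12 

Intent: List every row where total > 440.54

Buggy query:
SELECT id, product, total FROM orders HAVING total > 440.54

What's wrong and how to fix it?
Bug: HAVING filters the output of aggregation, but this query has no GROUP BY and no aggregate functions, so SQLite rejects it (HAVING clause on a non-aggregate query); the condition here is per row

Fix: Replace HAVING with WHERE since the condition applies to individual rows

Corrected query:
SELECT id, product, total FROM orders WHERE total > 440.54

Result:
id | product | total  
---+---------+--------
1  | Cable   | 1378.54
2  | Mouse   | 964.16 
4  | Headset | 672.62 
5  | Cable   | 525.69 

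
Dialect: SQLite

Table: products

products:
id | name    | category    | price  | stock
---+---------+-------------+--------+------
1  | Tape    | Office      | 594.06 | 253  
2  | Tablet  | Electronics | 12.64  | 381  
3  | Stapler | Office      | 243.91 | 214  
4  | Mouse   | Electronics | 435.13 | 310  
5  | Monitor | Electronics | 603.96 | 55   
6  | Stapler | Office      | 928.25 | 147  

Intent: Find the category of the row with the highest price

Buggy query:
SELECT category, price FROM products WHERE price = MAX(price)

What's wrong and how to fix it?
Bug: MAX(price) is an aggregate and cannot be used directly in WHERE

Fix: Use a subquery: WHERE price = (SELECT MAX(price) FROM products)

Corrected query:
SELECT category, price FROM products WHERE price = (SELECT MAX(price) FROM products)

Result:
category | price 
---------+-------
Office   | 928.25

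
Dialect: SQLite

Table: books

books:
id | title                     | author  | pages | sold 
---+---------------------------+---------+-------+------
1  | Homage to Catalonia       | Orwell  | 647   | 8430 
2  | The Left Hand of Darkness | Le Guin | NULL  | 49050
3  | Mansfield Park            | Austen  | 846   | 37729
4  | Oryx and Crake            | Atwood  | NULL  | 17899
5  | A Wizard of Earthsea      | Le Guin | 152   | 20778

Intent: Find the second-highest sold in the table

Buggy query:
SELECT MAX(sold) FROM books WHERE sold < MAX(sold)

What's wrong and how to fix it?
Bug: The inner MAX is an aggregate inside WHERE, which is not allowed

Fix: Compute the overall MAX in a subquery, then take MAX of rows below it

Corrected query:
SELECT MAX(sold) FROM books WHERE sold < (SELECT MAX(sold) FROM books)

Result:
MAX(sold)
---------
37729    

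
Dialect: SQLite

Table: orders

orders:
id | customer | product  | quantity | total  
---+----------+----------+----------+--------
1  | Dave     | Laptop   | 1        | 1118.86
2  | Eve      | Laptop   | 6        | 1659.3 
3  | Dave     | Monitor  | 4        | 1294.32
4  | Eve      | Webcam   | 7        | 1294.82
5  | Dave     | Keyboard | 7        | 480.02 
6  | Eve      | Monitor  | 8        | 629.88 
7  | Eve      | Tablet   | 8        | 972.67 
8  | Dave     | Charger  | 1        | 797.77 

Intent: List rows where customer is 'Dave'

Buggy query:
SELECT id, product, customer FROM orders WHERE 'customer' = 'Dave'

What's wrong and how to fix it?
Bug: Single quotes denote string literals in SQL; the column name is being compared as a constant string

Fix: Reference the column as customer without single quotes

Corrected query:
SELECT id, product, customer FROM orders WHERE customer = 'Dave'

Result:
id | product  | customer
---+----------+---------
1  | Laptop   | Dave    
3  | Monitor  | Dave    
5  | Keyboard | Dave    
8  | Charger  | Dave    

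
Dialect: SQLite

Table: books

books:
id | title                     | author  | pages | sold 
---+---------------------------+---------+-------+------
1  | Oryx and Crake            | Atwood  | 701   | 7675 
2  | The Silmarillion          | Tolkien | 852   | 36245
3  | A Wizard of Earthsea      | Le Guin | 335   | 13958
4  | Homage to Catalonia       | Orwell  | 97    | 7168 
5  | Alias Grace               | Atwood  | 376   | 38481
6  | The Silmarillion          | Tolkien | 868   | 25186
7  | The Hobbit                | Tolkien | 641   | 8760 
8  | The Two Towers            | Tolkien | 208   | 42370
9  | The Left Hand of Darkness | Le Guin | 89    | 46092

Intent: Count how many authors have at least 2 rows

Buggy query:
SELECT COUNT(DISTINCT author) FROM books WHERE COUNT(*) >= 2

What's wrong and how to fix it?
Bug: COUNT(*) cannot appear in WHERE; the per-group count doesn't exist yet

Fix: Use a subquery that GROUPs and filters with HAVING, then count its rows

Corrected query:
SELECT COUNT(*) FROM (SELECT author FROM books GROUP BY author HAVING COUNT(*) >= 2)

Result:
COUNT(*)
--------
3       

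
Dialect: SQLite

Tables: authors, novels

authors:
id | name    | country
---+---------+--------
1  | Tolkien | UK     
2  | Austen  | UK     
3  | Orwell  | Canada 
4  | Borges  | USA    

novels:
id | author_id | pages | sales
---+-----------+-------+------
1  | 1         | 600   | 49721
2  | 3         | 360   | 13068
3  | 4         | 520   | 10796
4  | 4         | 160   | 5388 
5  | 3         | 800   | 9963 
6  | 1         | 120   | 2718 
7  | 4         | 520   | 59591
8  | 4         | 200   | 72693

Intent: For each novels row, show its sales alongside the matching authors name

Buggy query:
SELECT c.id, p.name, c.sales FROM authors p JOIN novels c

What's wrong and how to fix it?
Bug: Missing join condition: each novels row is matched to all authors rows instead of just its own

Fix: Add ON c.author_id = p.id to the JOIN

Corrected query:
SELECT c.id, p.name, c.sales FROM authors p JOIN novels c ON c.author_id = p.id

Result:
id | name    | sales
---+---------+------
1  | Tolkien | 49721
2  | Orwell  | 13068
3  | Borges  | 10796
4  | Borges  | 5388 
5  | Orwell  | 9963 
6  | Tolkien | 2718 
7  | Borges  | 59591
8  | Borges  | 72693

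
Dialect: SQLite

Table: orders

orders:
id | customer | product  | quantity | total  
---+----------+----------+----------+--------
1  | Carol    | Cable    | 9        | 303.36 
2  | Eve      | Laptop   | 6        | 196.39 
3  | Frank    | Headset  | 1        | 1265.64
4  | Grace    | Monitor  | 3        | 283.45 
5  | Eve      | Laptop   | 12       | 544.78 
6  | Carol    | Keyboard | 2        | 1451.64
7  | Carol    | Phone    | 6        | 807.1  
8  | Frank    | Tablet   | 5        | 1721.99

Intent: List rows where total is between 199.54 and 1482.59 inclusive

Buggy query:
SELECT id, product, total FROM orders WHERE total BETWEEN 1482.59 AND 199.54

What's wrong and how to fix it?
Bug: BETWEEN expects the lower bound first; with 1482.59 AND 199.54 the range is empty

Fix: Write BETWEEN 199.54 AND 1482.59

Corrected query:
SELECT id, product, total FROM orders WHERE total BETWEEN 199.54 AND 1482.59

Result:
id | product  | total  
---+----------+--------
1  | Cable    | 303.36 
3  | Headset  | 1265.64
4  | Monitor  | 283.45 
5  | Laptop   | 544.78 
6  | Keyboard | 1451.64
7  | Phone    | 807.1  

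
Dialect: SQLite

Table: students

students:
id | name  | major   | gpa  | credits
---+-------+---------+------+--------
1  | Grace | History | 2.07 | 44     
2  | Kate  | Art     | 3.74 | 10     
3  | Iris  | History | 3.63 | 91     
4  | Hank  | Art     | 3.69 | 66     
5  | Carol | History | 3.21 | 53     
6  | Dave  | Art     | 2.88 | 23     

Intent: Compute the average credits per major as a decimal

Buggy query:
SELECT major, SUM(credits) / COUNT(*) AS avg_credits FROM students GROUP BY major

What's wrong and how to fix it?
Bug: SUM(credits) and COUNT(*) are both integers; the division truncates the fractional part

Fix: Multiply by 1.0 (or CAST to REAL) to force floating-point division

Corrected query:
SELECT major, SUM(credits) * 1.0 / COUNT(*) AS avg_credits FROM students GROUP BY major

Result:
major   | avg_credits
--------+------------
Art     | 33         
History | 62.666667  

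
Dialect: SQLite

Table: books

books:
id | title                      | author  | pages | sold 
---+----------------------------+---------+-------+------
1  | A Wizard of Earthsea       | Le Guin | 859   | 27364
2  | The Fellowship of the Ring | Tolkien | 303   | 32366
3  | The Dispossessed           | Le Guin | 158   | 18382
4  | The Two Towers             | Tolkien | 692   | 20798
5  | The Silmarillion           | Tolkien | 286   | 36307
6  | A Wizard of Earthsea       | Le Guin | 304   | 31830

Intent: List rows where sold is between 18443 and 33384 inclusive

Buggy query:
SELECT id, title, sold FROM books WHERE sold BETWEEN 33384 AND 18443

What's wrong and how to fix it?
Bug: The bounds are reversed; BETWEEN a AND b requires a <= b to match anything

Fix: Swap the bounds so the smaller value comes first

Corrected query:
SELECT id, title, sold FROM books WHERE sold BETWEEN 18443 AND 33384

Result:
id | title                      | sold 
---+----------------------------+------
1  | A Wizard of Earthsea       | 27364
2  | The Fellowship of the Ring | 32366
4  | The Two Towers             | 20798
6  | A Wizard of Earthsea       | 31830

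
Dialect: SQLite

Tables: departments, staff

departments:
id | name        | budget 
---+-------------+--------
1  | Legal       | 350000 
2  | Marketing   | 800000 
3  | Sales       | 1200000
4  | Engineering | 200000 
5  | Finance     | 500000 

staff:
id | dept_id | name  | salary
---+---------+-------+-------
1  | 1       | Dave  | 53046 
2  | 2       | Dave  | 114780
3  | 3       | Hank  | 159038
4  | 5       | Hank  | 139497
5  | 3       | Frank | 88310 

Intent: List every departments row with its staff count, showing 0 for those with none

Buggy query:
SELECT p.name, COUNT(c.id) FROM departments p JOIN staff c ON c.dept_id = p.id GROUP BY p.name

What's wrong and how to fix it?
Bug: INNER JOIN drops departments rows that have no matching staff rows

Fix: Switch to LEFT JOIN to retain unmatched parent rows

Corrected query:
SELECT p.name, COUNT(c.id) FROM departments p LEFT JOIN staff c ON c.dept_id = p.id GROUP BY p.name

Result:
name        | COUNT(c.id)
------------+------------
Engineering | 0          
Finance     | 1          
Legal       | 1          
Marketing   | 1          
Sales       | 2          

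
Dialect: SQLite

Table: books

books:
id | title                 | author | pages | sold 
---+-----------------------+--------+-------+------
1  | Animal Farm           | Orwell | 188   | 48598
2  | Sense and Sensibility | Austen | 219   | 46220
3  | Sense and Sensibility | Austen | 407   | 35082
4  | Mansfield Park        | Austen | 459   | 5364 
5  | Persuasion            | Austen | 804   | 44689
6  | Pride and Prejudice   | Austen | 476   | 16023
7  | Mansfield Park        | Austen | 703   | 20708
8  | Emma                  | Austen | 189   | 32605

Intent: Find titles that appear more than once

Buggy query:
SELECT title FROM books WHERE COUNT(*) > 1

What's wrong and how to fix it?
Bug: COUNT(*) is an aggregate and cannot be used in WHERE

Fix: Group first, then use HAVING for the count condition

Corrected query:
SELECT title FROM books GROUP BY title HAVING COUNT(*) > 1

Result:
title                
---------------------
Mansfield Park       
Sense and Sensibility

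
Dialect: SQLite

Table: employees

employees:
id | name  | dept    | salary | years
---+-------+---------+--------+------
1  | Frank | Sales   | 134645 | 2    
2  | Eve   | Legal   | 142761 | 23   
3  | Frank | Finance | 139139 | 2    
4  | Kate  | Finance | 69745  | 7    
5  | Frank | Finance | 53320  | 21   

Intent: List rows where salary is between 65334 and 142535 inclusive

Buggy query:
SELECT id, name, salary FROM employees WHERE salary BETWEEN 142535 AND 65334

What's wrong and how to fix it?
Bug: The bounds are reversed; BETWEEN a AND b requires a <= b to match anything

Fix: Swap the bounds so the smaller value comes first

Corrected query:
SELECT id, name, salary FROM employees WHERE salary BETWEEN 65334 AND 142535

Result:
id | name  | salary
---+-------+-------
1  | Frank | 134645
3  | Frank | 139139
4  | Kate  | 69745 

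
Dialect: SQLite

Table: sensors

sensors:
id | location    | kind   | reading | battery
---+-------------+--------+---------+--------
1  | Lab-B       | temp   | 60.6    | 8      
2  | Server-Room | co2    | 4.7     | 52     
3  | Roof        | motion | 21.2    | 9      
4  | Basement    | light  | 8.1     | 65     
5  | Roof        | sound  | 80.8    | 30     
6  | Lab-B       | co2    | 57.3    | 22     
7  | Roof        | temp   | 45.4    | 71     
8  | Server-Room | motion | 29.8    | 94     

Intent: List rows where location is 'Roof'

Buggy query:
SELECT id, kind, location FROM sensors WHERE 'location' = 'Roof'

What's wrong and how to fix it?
Bug: 'location' in single quotes is a string literal, not the column; the comparison is literal-vs-literal and never true

Fix: Reference the column as location without single quotes

Corrected query:
SELECT id, kind, location FROM sensors WHERE location = 'Roof'

Result:
id | kind   | location
---+--------+---------
3  | motion | Roof    
5  | sound  | Roof    
7  | temp   | Roof    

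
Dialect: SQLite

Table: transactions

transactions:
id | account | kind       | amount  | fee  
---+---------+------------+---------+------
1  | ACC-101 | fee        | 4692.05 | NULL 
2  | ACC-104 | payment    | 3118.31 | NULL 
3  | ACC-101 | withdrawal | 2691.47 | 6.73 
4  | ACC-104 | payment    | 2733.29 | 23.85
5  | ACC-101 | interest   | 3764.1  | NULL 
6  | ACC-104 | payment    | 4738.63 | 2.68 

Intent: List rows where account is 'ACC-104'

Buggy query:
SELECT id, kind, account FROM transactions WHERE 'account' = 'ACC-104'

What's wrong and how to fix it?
Bug: Single quotes denote string literals in SQL; the column name is being compared as a constant string

Fix: Reference the column as account without single quotes

Corrected query:
SELECT id, kind, account FROM transactions WHERE account = 'ACC-104'

Result:
id | kind    | account
---+---------+--------
2  | payment | ACC-104
4  | payment | ACC-104
6  | payment | ACC-104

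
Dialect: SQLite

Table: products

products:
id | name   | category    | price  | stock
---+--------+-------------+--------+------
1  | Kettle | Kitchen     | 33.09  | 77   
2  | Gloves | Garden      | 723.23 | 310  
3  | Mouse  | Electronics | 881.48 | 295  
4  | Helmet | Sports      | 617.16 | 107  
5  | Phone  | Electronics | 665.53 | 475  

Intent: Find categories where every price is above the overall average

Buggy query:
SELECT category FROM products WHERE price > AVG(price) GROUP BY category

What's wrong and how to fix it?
Bug: AVG() is an aggregate; it can't sit directly in WHERE

Fix: Use a subquery for AVG and a HAVING MIN(...) filter so the condition holds for every row in the group

Corrected query:
SELECT category FROM products GROUP BY category HAVING MIN(price) > (SELECT AVG(price) FROM products)

Result:
category   
-----------
Electronics
Garden     
Sports     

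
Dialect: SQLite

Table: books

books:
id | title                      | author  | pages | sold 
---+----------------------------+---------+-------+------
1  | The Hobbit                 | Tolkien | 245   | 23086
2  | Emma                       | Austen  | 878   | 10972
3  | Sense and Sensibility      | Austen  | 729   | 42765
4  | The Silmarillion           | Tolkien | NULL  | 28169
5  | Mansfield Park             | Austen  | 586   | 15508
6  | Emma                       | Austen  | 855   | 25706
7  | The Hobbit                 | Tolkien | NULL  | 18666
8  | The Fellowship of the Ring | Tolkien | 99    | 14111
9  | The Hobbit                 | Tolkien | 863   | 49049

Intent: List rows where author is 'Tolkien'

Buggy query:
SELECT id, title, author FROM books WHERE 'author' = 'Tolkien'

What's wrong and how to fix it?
Bug: Single quotes denote string literals in SQL; the column name is being compared as a constant string

Fix: Reference the column as author without single quotes

Corrected query:
SELECT id, title, author FROM books WHERE author = 'Tolkien'

Result:
id | title                      | author 
---+----------------------------+--------
1  | The Hobbit                 | Tolkien
4  | The Silmarillion           | Tolkien
7  | The Hobbit                 | Tolkien
8  | The Fellowship of the Ring | Tolkien
9  | The Hobbit                 | Tolkien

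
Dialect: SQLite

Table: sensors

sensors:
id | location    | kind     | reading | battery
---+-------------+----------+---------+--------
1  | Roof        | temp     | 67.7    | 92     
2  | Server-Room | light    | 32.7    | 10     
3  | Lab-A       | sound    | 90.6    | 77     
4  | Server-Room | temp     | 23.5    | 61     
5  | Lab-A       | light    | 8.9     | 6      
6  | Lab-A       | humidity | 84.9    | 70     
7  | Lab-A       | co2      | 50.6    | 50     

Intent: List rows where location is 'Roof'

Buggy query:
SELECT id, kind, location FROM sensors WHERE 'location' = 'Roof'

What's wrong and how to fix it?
Bug: 'location' in single quotes is a string literal, not the column; the comparison is literal-vs-literal and never true

Fix: Remove the quotes around the column name (or use double quotes for an identifier)

Corrected query:
SELECT id, kind, location FROM sensors WHERE location = 'Roof'

Result:
id | kind | location
---+------+---------
1  | temp | Roof    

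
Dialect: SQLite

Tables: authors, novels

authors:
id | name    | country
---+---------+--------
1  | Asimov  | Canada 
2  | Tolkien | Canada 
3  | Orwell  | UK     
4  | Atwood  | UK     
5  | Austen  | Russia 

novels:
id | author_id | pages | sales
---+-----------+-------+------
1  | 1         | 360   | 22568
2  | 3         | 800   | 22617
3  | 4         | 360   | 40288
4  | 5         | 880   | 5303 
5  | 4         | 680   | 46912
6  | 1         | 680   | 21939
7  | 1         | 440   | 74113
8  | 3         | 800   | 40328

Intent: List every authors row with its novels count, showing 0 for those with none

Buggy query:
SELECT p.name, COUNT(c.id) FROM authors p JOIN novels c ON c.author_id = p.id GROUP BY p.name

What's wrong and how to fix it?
Bug: INNER JOIN drops authors rows that have no matching novels rows

Fix: Switch to LEFT JOIN to retain unmatched parent rows

Corrected query:
SELECT p.name, COUNT(c.id) FROM authors p LEFT JOIN novels c ON c.author_id = p.id GROUP BY p.name

Result:
name    | COUNT(c.id)
--------+------------
Asimov  | 3          
Atwood  | 2          
Austen  | 1          
Orwell  | 2          
Tolkien | 0          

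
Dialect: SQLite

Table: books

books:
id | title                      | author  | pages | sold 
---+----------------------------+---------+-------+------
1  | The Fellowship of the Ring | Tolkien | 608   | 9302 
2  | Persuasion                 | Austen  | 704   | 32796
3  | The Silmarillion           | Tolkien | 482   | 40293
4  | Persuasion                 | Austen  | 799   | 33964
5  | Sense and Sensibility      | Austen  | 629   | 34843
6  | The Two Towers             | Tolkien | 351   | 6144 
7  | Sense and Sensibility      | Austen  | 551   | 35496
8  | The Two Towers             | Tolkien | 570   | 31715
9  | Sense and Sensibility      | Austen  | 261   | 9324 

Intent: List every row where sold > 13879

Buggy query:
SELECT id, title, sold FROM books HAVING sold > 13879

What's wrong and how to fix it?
Bug: This is a non-aggregate query (no GROUP BY, no aggregates), so in SQLite the HAVING clause is invalid here; a row-level condition belongs in WHERE

Fix: Use WHERE for row-level filtering

Corrected query:
SELECT id, title, sold FROM books WHERE sold > 13879

Result:
id | title                 | sold 
---+-----------------------+------
2  | Persuasion            | 32796
3  | The Silmarillion      | 40293
4  | Persuasion            | 33964
5  | Sense and Sensibility | 34843
7  | Sense and Sensibility | 35496
8  | The Two Towers        | 31715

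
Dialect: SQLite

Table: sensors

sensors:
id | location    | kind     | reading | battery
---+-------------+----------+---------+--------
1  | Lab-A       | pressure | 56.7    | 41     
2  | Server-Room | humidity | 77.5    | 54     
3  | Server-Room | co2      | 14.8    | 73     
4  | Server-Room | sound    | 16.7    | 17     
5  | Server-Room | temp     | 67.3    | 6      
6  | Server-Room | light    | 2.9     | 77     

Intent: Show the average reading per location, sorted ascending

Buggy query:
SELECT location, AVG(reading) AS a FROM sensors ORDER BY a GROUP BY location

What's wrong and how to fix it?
Bug: ORDER BY appears before GROUP BY; SQL clause order requires GROUP BY first

Fix: Reorder: SELECT … FROM … GROUP BY … ORDER BY …

Corrected query:
SELECT location, AVG(reading) AS a FROM sensors GROUP BY location ORDER BY a

Result:
location    | a    
------------+------
Server-Room | 35.84
Lab-A       | 56.7 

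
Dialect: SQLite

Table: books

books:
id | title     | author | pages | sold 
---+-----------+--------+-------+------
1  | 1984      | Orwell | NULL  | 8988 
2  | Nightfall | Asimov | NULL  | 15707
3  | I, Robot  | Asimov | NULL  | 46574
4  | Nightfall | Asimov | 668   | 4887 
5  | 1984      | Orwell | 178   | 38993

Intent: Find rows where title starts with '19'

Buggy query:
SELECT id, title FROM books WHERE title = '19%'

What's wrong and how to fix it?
Bug: Wildcards only work with LIKE; '=' treats '%' as a literal character

Fix: Replace '=' with LIKE so '19%' is treated as a pattern

Corrected query:
SELECT id, title FROM books WHERE title LIKE '19%'

Result:
id | title
---+------
1  | 1984 
5  | 1984 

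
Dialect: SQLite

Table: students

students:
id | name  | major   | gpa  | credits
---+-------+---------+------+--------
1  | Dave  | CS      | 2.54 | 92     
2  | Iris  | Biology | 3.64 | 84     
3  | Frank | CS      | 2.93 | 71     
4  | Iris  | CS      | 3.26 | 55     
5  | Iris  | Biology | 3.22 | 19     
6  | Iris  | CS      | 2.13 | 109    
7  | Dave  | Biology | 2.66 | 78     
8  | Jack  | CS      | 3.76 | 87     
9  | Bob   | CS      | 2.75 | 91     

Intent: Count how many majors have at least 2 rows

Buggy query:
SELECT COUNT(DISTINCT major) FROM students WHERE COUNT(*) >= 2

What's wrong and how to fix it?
Bug: WHERE filters individual rows, not groups, so a group-level COUNT is invalid there

Fix: Group first with HAVING COUNT(*) >= 2, then COUNT the resulting groups

Corrected query:
SELECT COUNT(*) FROM (SELECT major FROM students GROUP BY major HAVING COUNT(*) >= 2)

Result:
COUNT(*)
--------
2       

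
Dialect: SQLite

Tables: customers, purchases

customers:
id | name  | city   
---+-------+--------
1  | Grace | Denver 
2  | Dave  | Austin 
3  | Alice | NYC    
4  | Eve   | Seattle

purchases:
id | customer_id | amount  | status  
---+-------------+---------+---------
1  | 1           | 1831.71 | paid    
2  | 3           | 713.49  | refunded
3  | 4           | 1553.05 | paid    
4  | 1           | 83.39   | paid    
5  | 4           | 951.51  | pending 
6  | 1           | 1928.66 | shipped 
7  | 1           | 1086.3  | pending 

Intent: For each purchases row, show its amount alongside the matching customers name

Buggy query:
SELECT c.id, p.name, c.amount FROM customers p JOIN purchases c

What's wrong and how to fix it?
Bug: JOIN with no ON clause produces a cartesian product; every purchases row pairs with every customers row

Fix: Specify the join condition linking the foreign key to the parent id

Corrected query:
SELECT c.id, p.name, c.amount FROM customers p JOIN purchases c ON c.customer_id = p.id

Result:
id | name  | amount 
---+-------+--------
1  | Grace | 1831.71
2  | Alice | 713.49 
3  | Eve   | 1553.05
4  | Grace | 83.39  
5  | Eve   | 951.51 
6  | Grace | 1928.66
7  | Grace | 1086.3 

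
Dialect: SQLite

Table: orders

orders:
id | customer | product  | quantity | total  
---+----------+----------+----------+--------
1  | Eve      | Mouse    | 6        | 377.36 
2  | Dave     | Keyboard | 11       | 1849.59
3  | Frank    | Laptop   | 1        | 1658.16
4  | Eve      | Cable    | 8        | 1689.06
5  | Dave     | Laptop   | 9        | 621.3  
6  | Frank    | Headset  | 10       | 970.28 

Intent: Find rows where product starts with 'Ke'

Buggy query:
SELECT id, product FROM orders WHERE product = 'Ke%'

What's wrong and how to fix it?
Bug: Wildcards only work with LIKE; '=' treats '%' as a literal character

Fix: Use LIKE for wildcard pattern matching

Corrected query:
SELECT id, product FROM orders WHERE product LIKE 'Ke%'

Result:
id | product 
---+---------
2  | Keyboard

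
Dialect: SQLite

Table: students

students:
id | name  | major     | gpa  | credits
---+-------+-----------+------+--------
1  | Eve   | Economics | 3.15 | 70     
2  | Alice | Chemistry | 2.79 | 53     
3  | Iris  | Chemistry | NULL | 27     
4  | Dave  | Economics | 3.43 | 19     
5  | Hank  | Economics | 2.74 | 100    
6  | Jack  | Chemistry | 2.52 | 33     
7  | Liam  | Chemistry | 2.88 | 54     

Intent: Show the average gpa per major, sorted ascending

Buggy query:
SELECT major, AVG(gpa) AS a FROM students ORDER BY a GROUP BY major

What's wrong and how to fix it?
Bug: ORDER BY appears before GROUP BY; SQL clause order requires GROUP BY first

Fix: Move ORDER BY to the end, after GROUP BY

Corrected query:
SELECT major, AVG(gpa) AS a FROM students GROUP BY major ORDER BY a

Result:
major     | a       
----------+---------
Chemistry | 2.73    
Economics | 3.106667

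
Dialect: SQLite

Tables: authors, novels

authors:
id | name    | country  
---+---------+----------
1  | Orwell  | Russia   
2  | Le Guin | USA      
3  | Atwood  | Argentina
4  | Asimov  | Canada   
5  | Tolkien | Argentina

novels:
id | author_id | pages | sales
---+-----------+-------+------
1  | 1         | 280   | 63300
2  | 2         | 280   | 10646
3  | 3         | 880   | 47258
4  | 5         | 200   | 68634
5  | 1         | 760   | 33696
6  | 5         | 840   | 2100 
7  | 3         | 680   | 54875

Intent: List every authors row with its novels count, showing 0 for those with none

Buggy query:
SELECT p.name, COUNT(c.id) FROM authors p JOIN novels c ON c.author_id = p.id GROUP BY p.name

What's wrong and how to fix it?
Bug: An inner join excludes parents with zero children

Fix: Use LEFT JOIN so parents without children still appear (COUNT(c.id) gives 0)

Corrected query:
SELECT p.name, COUNT(c.id) FROM authors p LEFT JOIN novels c ON c.author_id = p.id GROUP BY p.name

Result:
name    | COUNT(c.id)
--------+------------
Asimov  | 0          
Atwood  | 2          
Le Guin | 1          
Orwell  | 2          
Tolkien | 2          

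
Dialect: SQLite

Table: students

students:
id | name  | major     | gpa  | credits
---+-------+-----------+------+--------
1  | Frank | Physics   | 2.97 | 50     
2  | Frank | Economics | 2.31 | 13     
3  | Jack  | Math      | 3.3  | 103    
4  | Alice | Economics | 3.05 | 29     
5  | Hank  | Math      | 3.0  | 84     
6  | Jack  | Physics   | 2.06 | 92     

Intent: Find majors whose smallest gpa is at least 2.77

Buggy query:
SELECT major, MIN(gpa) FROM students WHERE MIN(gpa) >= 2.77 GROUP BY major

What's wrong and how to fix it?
Bug: MIN() in WHERE is a misuse of aggregate

Fix: Replace WHERE with HAVING after the GROUP BY

Corrected query:
SELECT major, MIN(gpa) FROM students GROUP BY major HAVING MIN(gpa) >= 2.77

Result:
major | MIN(gpa)
------+---------
Math  | 3       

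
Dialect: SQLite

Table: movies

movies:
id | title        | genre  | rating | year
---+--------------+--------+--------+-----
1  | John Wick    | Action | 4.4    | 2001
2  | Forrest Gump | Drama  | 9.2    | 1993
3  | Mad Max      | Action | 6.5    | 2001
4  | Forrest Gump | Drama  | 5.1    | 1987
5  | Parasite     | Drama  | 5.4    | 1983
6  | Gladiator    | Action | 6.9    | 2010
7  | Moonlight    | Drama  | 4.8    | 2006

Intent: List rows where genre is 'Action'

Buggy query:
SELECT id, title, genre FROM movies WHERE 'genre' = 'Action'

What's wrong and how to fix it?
Bug: 'genre' in single quotes is a string literal, not the column; the comparison is literal-vs-literal and never true

Fix: Remove the quotes around the column name (or use double quotes for an identifier)

Corrected query:
SELECT id, title, genre FROM movies WHERE genre = 'Action'

Result:
id | title     | genre 
---+-----------+-------
1  | John Wick | Action
3  | Mad Max   | Action
6  | Gladiator | Action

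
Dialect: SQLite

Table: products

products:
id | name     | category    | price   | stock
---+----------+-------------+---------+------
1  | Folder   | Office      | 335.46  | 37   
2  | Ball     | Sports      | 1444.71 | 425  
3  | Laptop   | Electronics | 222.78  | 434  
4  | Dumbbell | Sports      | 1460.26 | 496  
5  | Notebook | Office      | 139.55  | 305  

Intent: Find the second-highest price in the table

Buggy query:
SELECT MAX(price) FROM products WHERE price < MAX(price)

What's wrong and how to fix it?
Bug: MAX(price) on the right of the comparison is an aggregate-in-WHERE error

Fix: Compute the overall MAX in a subquery, then take MAX of rows below it

Corrected query:
SELECT MAX(price) FROM products WHERE price < (SELECT MAX(price) FROM products)

Result:
MAX(price)
----------
1444.71   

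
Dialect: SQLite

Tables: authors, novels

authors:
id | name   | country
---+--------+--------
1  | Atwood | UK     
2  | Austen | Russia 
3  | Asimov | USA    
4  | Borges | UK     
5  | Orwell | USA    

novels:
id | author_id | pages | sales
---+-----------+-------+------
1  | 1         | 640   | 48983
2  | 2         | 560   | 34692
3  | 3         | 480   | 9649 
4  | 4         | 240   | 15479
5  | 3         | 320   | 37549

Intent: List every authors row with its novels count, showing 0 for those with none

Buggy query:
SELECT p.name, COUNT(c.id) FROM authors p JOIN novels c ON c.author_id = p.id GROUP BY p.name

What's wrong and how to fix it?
Bug: INNER JOIN drops authors rows that have no matching novels rows

Fix: Switch to LEFT JOIN to retain unmatched parent rows

Corrected query:
SELECT p.name, COUNT(c.id) FROM authors p LEFT JOIN novels c ON c.author_id = p.id GROUP BY p.name

Result:
name   | COUNT(c.id)
-------+------------
Asimov | 2          
Atwood | 1          
Austen | 1          
Borges | 1          
Orwell | 0          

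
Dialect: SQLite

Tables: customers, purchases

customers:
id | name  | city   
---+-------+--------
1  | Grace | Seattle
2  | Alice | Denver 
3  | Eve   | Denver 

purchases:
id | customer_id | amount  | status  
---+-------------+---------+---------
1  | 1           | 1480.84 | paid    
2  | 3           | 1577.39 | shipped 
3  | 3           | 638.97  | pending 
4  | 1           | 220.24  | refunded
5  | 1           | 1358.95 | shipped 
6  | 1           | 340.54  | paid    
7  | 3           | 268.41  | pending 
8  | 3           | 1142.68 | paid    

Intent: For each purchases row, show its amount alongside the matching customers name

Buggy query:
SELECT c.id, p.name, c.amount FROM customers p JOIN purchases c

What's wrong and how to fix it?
Bug: JOIN with no ON clause produces a cartesian product; every purchases row pairs with every customers row

Fix: Add ON c.customer_id = p.id to the JOIN

Corrected query:
SELECT c.id, p.name, c.amount FROM customers p JOIN purchases c ON c.customer_id = p.id

Result:
id | name  | amount 
---+-------+--------
1  | Grace | 1480.84
2  | Eve   | 1577.39
3  | Eve   | 638.97 
4  | Grace | 220.24 
5  | Grace | 1358.95
6  | Grace | 340.54 
7  | Eve   | 268.41 
8  | Eve   | 1142.68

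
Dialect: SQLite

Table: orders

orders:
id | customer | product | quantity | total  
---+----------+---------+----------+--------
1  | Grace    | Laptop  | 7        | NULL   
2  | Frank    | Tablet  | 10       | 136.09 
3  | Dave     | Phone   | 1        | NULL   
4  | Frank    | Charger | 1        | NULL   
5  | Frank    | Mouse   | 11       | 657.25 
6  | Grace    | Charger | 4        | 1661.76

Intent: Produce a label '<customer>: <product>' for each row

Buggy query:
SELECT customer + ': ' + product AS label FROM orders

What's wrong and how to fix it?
Bug: SQLite uses || for string concatenation; + coerces text to numbers (yielding 0)

Fix: Use the || operator for string concatenation

Corrected query:
SELECT customer || ': ' || product AS label FROM orders

Result:
label         
--------------
Grace: Laptop 
Frank: Tablet 
Dave: Phone   
Frank: Charger
Frank: Mouse  
Grace: Charger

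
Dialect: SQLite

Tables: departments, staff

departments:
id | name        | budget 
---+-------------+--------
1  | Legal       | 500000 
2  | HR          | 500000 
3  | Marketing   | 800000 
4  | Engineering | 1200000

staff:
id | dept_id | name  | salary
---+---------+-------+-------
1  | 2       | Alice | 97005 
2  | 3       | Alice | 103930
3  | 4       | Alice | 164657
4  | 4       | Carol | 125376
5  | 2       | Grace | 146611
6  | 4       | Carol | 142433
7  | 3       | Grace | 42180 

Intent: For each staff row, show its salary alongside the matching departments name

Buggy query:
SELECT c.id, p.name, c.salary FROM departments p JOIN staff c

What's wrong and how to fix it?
Bug: Missing join condition: each staff row is matched to all departments rows instead of just its own

Fix: Specify the join condition linking the foreign key to the parent id

Corrected query:
SELECT c.id, p.name, c.salary FROM departments p JOIN staff c ON c.dept_id = p.id

Result:
id | name        | salary
---+-------------+-------
1  | HR          | 97005 
2  | Marketing   | 103930
3  | Engineering | 164657
4  | Engineering | 125376
5  | HR          | 146611
6  | Engineering | 142433
7  | Marketing   | 42180 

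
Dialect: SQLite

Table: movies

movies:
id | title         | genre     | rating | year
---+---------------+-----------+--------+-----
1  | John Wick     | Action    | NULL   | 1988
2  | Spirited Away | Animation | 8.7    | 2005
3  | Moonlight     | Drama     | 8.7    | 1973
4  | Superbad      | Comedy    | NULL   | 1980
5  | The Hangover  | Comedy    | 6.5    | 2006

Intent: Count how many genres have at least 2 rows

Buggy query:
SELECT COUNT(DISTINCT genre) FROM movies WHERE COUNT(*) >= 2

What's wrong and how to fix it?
Bug: WHERE filters individual rows, not groups, so a group-level COUNT is invalid there

Fix: Use a subquery that GROUPs and filters with HAVING, then count its rows

Corrected query:
SELECT COUNT(*) FROM (SELECT genre FROM movies GROUP BY genre HAVING COUNT(*) >= 2)

Result:
COUNT(*)
--------
1       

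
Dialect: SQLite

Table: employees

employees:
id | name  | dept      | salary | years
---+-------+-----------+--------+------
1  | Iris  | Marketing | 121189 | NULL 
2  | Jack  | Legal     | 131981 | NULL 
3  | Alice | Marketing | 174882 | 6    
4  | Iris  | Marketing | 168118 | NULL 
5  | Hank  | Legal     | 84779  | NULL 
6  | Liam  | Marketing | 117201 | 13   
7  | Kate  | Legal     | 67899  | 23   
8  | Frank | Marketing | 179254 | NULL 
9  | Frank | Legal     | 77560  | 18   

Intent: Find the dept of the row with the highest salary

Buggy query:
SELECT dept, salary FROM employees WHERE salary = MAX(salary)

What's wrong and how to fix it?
Bug: MAX(salary) is an aggregate and cannot be used directly in WHERE

Fix: Wrap MAX in a scalar subquery so WHERE compares against a single value

Corrected query:
SELECT dept, salary FROM employees WHERE salary = (SELECT MAX(salary) FROM employees)

Result:
dept      | salary
----------+-------
Marketing | 179254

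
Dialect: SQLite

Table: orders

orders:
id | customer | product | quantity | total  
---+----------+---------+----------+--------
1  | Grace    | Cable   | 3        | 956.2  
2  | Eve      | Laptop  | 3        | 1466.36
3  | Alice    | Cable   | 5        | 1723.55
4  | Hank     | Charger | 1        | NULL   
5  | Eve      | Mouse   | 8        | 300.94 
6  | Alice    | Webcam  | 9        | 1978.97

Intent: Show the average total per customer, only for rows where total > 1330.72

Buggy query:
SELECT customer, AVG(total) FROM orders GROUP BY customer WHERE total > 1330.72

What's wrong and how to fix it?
Bug: Row-level WHERE must come before GROUP BY in the clause order

Fix: Move the WHERE clause before GROUP BY

Corrected query:
SELECT customer, AVG(total) FROM orders WHERE total > 1330.72 GROUP BY customer

Result:
customer | AVG(total)
---------+-----------
Alice    | 1851.26   
Eve      | 1466.36   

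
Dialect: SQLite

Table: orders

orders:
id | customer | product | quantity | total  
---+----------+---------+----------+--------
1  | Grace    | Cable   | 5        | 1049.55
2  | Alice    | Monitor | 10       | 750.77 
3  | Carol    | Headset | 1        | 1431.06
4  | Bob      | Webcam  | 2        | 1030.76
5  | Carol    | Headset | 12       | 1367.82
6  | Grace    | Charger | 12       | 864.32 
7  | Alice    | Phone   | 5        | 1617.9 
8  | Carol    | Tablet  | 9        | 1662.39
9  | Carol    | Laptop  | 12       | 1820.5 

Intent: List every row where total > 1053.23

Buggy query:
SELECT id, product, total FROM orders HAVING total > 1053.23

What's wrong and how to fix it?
Bug: This is a non-aggregate query (no GROUP BY, no aggregates), so in SQLite the HAVING clause is invalid here; a row-level condition belongs in WHERE

Fix: Replace HAVING with WHERE since the condition applies to individual rows

Corrected query:
SELECT id, product, total FROM orders WHERE total > 1053.23

Result:
id | product | total  
---+---------+--------
3  | Headset | 1431.06
5  | Headset | 1367.82
7  | Phone   | 1617.9 
8  | Tablet  | 1662.39
9  | Laptop  | 1820.5 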